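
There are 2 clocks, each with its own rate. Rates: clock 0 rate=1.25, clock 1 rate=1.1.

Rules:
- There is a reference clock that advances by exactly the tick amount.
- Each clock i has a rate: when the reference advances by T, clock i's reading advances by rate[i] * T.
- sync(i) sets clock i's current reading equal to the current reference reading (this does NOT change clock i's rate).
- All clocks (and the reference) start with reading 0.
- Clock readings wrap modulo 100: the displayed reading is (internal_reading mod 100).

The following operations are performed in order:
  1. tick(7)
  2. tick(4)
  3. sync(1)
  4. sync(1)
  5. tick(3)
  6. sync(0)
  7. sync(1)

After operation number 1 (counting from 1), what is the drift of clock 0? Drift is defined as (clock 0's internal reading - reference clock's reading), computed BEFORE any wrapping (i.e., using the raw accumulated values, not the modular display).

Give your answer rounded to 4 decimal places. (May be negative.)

After op 1 tick(7): ref=7.0000 raw=[8.7500 7.7000]
Drift of clock 0 after op 1: 8.7500 - 7.0000 = 1.7500

Answer: 1.7500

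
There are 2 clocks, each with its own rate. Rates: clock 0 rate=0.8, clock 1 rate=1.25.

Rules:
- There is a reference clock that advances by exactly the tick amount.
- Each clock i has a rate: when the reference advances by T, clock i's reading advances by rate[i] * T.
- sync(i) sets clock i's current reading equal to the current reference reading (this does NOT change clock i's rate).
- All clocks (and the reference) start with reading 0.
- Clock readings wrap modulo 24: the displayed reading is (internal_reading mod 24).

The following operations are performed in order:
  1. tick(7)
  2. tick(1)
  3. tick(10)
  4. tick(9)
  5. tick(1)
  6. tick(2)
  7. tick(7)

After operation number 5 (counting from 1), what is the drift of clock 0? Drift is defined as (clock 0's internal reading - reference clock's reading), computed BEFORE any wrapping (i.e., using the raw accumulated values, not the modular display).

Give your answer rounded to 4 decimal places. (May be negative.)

Answer: -5.6000

Derivation:
After op 1 tick(7): ref=7.0000 raw=[5.6000 8.7500]
After op 2 tick(1): ref=8.0000 raw=[6.4000 10.0000]
After op 3 tick(10): ref=18.0000 raw=[14.4000 22.5000]
After op 4 tick(9): ref=27.0000 raw=[21.6000 33.7500]
After op 5 tick(1): ref=28.0000 raw=[22.4000 35.0000]
Drift of clock 0 after op 5: 22.4000 - 28.0000 = -5.6000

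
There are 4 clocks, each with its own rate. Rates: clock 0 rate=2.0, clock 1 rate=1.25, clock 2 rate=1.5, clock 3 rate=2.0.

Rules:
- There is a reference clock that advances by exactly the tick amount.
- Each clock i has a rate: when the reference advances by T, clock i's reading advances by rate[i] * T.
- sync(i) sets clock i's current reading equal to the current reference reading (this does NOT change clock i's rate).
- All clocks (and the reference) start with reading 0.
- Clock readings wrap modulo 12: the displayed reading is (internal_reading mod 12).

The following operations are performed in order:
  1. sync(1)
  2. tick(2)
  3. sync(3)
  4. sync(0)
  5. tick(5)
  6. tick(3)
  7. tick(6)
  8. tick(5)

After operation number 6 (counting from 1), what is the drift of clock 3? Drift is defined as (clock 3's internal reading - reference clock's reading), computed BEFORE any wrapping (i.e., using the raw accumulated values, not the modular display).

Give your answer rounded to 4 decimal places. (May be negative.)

After op 1 sync(1): ref=0.0000 raw=[0.0000 0.0000 0.0000 0.0000]
After op 2 tick(2): ref=2.0000 raw=[4.0000 2.5000 3.0000 4.0000]
After op 3 sync(3): ref=2.0000 raw=[4.0000 2.5000 3.0000 2.0000]
After op 4 sync(0): ref=2.0000 raw=[2.0000 2.5000 3.0000 2.0000]
After op 5 tick(5): ref=7.0000 raw=[12.0000 8.7500 10.5000 12.0000]
After op 6 tick(3): ref=10.0000 raw=[18.0000 12.5000 15.0000 18.0000]
Drift of clock 3 after op 6: 18.0000 - 10.0000 = 8.0000

Answer: 8.0000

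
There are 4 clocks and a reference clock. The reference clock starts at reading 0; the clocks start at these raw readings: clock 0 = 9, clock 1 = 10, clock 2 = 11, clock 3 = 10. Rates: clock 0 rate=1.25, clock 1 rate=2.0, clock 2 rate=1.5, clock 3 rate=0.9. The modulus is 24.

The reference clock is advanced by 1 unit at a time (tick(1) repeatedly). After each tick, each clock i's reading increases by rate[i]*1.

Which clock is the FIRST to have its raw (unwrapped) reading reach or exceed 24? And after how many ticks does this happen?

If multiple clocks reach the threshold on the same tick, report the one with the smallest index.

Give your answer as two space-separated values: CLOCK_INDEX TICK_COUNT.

clock 0: start=9, rate=1.25, needs 24-9 = 15; ticks = ceil(15/1.25) = ceil(12.0000) = 12; reading at tick 12 = 9 + 1.25*12 = 24.0000
clock 1: start=10, rate=2.0, needs 24-10 = 14; ticks = ceil(14/2.0) = ceil(7.0000) = 7; reading at tick 7 = 10 + 2.0*7 = 24.0000
clock 2: start=11, rate=1.5, needs 24-11 = 13; ticks = ceil(13/1.5) = ceil(8.6667) = 9; reading at tick 9 = 11 + 1.5*9 = 24.5000
clock 3: start=10, rate=0.9, needs 24-10 = 14; ticks = ceil(14/0.9) = ceil(15.5556) = 16; reading at tick 16 = 10 + 0.9*16 = 24.4000
Minimum tick count = 7; winners = [1]; smallest index = 1

Answer: 1 7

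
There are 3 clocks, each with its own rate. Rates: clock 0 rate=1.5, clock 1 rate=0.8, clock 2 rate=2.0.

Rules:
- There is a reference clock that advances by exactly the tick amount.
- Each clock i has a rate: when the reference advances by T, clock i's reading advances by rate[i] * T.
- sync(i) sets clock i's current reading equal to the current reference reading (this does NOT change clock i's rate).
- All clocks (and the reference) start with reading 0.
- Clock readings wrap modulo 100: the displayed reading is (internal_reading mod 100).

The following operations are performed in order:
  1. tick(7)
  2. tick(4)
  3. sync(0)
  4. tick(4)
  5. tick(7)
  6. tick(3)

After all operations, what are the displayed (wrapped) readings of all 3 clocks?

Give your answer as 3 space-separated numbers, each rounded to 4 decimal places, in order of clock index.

After op 1 tick(7): ref=7.0000 raw=[10.5000 5.6000 14.0000]
After op 2 tick(4): ref=11.0000 raw=[16.5000 8.8000 22.0000]
After op 3 sync(0): ref=11.0000 raw=[11.0000 8.8000 22.0000]
After op 4 tick(4): ref=15.0000 raw=[17.0000 12.0000 30.0000]
After op 5 tick(7): ref=22.0000 raw=[27.5000 17.6000 44.0000]
After op 6 tick(3): ref=25.0000 raw=[32.0000 20.0000 50.0000]
Wrap final raw readings (mod 100): 32.0000 mod 100 = 32.0000; 20.0000 mod 100 = 20.0000; 50.0000 mod 100 = 50.0000

Answer: 32.0000 20.0000 50.0000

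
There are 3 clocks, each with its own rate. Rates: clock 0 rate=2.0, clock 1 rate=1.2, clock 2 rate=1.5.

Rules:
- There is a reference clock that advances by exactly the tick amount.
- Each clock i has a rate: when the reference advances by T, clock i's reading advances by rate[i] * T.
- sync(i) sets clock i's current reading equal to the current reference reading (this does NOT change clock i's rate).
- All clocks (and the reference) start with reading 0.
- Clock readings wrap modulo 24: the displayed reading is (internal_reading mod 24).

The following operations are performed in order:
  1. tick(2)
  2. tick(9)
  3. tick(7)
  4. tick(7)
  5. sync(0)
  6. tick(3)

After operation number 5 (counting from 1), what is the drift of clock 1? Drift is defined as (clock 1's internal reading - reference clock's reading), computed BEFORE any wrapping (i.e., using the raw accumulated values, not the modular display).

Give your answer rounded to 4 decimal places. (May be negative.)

Answer: 5.0000

Derivation:
After op 1 tick(2): ref=2.0000 raw=[4.0000 2.4000 3.0000]
After op 2 tick(9): ref=11.0000 raw=[22.0000 13.2000 16.5000]
After op 3 tick(7): ref=18.0000 raw=[36.0000 21.6000 27.0000]
After op 4 tick(7): ref=25.0000 raw=[50.0000 30.0000 37.5000]
After op 5 sync(0): ref=25.0000 raw=[25.0000 30.0000 37.5000]
Drift of clock 1 after op 5: 30.0000 - 25.0000 = 5.0000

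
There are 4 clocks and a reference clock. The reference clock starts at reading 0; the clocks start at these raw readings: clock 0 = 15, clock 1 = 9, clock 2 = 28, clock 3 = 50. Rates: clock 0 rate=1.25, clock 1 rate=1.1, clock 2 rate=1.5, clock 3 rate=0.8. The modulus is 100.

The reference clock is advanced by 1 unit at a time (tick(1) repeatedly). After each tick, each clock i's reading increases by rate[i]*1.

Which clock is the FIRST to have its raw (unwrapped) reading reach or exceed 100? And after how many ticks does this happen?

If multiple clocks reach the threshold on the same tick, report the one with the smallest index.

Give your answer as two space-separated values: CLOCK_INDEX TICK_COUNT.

clock 0: start=15, rate=1.25, needs 100-15 = 85; ticks = ceil(85/1.25) = ceil(68.0000) = 68; reading at tick 68 = 15 + 1.25*68 = 100.0000
clock 1: start=9, rate=1.1, needs 100-9 = 91; ticks = ceil(91/1.1) = ceil(82.7273) = 83; reading at tick 83 = 9 + 1.1*83 = 100.3000
clock 2: start=28, rate=1.5, needs 100-28 = 72; ticks = ceil(72/1.5) = ceil(48.0000) = 48; reading at tick 48 = 28 + 1.5*48 = 100.0000
clock 3: start=50, rate=0.8, needs 100-50 = 50; ticks = ceil(50/0.8) = ceil(62.5000) = 63; reading at tick 63 = 50 + 0.8*63 = 100.4000
Minimum tick count = 48; winners = [2]; smallest index = 2

Answer: 2 48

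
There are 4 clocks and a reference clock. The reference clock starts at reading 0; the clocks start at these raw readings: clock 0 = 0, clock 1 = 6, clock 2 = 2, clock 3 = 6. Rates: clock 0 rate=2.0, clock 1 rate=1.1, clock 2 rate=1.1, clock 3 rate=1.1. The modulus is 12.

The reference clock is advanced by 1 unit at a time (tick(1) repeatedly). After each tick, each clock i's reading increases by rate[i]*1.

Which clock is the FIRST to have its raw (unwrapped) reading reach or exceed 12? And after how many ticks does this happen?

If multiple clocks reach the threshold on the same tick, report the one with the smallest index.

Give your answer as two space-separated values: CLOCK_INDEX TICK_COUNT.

Answer: 0 6

Derivation:
clock 0: start=0, rate=2.0, needs 12-0 = 12; ticks = ceil(12/2.0) = ceil(6.0000) = 6; reading at tick 6 = 0 + 2.0*6 = 12.0000
clock 1: start=6, rate=1.1, needs 12-6 = 6; ticks = ceil(6/1.1) = ceil(5.4545) = 6; reading at tick 6 = 6 + 1.1*6 = 12.6000
clock 2: start=2, rate=1.1, needs 12-2 = 10; ticks = ceil(10/1.1) = ceil(9.0909) = 10; reading at tick 10 = 2 + 1.1*10 = 13.0000
clock 3: start=6, rate=1.1, needs 12-6 = 6; ticks = ceil(6/1.1) = ceil(5.4545) = 6; reading at tick 6 = 6 + 1.1*6 = 12.6000
Minimum tick count = 6; winners = [0, 1, 3]; smallest index = 0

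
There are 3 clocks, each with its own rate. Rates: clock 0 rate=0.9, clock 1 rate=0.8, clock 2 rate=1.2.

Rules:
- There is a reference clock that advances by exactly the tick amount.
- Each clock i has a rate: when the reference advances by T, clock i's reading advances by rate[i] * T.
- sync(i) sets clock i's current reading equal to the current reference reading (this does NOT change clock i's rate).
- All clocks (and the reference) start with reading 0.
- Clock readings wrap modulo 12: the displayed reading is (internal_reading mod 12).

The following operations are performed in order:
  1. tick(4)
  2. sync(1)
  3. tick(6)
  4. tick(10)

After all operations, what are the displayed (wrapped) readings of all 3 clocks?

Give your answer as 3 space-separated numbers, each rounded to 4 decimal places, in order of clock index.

Answer: 6.0000 4.8000 0.0000

Derivation:
After op 1 tick(4): ref=4.0000 raw=[3.6000 3.2000 4.8000]
After op 2 sync(1): ref=4.0000 raw=[3.6000 4.0000 4.8000]
After op 3 tick(6): ref=10.0000 raw=[9.0000 8.8000 12.0000]
After op 4 tick(10): ref=20.0000 raw=[18.0000 16.8000 24.0000]
Wrap final raw readings (mod 12): 18.0000 mod 12 = 6.0000; 16.8000 mod 12 = 4.8000; 24.0000 mod 12 = 0.0000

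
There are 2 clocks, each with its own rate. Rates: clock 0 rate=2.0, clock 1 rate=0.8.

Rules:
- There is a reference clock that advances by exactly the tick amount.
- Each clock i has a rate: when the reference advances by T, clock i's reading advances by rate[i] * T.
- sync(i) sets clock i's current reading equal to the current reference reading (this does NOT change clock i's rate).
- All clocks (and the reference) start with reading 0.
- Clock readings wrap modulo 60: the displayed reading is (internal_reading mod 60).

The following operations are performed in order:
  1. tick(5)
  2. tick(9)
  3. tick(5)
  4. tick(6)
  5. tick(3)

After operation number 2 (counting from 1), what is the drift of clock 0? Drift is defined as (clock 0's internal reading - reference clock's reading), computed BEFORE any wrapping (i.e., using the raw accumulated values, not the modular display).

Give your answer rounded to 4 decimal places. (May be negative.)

Answer: 14.0000

Derivation:
After op 1 tick(5): ref=5.0000 raw=[10.0000 4.0000]
After op 2 tick(9): ref=14.0000 raw=[28.0000 11.2000]
Drift of clock 0 after op 2: 28.0000 - 14.0000 = 14.0000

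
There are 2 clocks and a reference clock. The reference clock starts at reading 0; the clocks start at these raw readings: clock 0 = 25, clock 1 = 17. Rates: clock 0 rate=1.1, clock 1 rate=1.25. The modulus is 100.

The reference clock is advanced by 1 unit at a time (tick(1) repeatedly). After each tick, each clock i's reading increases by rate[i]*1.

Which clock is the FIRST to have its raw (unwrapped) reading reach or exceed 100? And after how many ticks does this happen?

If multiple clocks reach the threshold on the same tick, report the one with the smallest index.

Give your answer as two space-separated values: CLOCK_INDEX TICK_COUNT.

Answer: 1 67

Derivation:
clock 0: start=25, rate=1.1, needs 100-25 = 75; ticks = ceil(75/1.1) = ceil(68.1818) = 69; reading at tick 69 = 25 + 1.1*69 = 100.9000
clock 1: start=17, rate=1.25, needs 100-17 = 83; ticks = ceil(83/1.25) = ceil(66.4000) = 67; reading at tick 67 = 17 + 1.25*67 = 100.7500
Minimum tick count = 67; winners = [1]; smallest index = 1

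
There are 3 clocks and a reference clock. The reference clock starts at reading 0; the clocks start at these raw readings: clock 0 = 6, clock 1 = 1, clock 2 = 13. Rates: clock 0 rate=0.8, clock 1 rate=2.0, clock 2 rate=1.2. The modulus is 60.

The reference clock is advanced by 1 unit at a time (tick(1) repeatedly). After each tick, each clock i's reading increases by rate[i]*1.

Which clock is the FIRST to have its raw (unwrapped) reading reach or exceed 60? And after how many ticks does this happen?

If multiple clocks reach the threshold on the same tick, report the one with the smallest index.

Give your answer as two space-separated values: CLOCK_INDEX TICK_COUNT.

Answer: 1 30

Derivation:
clock 0: start=6, rate=0.8, needs 60-6 = 54; ticks = ceil(54/0.8) = ceil(67.5000) = 68; reading at tick 68 = 6 + 0.8*68 = 60.4000
clock 1: start=1, rate=2.0, needs 60-1 = 59; ticks = ceil(59/2.0) = ceil(29.5000) = 30; reading at tick 30 = 1 + 2.0*30 = 61.0000
clock 2: start=13, rate=1.2, needs 60-13 = 47; ticks = ceil(47/1.2) = ceil(39.1667) = 40; reading at tick 40 = 13 + 1.2*40 = 61.0000
Minimum tick count = 30; winners = [1]; smallest index = 1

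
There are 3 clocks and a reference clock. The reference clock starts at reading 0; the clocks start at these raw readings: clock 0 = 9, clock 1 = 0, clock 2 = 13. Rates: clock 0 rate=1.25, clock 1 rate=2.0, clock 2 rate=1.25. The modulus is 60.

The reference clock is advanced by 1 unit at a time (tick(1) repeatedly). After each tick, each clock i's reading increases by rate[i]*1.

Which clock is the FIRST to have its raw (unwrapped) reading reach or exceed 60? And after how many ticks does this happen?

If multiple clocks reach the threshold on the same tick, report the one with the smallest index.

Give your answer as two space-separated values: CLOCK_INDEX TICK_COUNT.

Answer: 1 30

Derivation:
clock 0: start=9, rate=1.25, needs 60-9 = 51; ticks = ceil(51/1.25) = ceil(40.8000) = 41; reading at tick 41 = 9 + 1.25*41 = 60.2500
clock 1: start=0, rate=2.0, needs 60-0 = 60; ticks = ceil(60/2.0) = ceil(30.0000) = 30; reading at tick 30 = 0 + 2.0*30 = 60.0000
clock 2: start=13, rate=1.25, needs 60-13 = 47; ticks = ceil(47/1.25) = ceil(37.6000) = 38; reading at tick 38 = 13 + 1.25*38 = 60.5000
Minimum tick count = 30; winners = [1]; smallest index = 1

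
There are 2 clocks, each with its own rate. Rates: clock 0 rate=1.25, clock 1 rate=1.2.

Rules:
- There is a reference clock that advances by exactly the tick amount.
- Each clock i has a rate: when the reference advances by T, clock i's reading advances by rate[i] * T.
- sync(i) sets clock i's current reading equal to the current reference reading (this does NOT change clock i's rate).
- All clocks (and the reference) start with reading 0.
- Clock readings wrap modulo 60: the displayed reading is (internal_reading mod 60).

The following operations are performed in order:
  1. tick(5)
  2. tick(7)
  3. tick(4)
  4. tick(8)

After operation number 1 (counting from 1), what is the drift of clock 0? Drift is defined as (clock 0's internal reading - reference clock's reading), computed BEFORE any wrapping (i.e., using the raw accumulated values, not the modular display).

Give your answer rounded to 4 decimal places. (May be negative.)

Answer: 1.2500

Derivation:
After op 1 tick(5): ref=5.0000 raw=[6.2500 6.0000]
Drift of clock 0 after op 1: 6.2500 - 5.0000 = 1.2500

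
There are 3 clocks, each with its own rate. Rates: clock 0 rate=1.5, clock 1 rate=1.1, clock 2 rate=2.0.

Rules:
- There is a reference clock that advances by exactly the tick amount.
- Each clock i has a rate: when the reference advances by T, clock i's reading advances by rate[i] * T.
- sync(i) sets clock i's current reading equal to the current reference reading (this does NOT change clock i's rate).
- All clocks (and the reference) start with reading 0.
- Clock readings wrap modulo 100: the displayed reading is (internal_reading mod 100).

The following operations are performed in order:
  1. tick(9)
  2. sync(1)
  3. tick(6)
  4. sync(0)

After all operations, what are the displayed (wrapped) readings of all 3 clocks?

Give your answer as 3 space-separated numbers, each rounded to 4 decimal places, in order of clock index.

After op 1 tick(9): ref=9.0000 raw=[13.5000 9.9000 18.0000]
After op 2 sync(1): ref=9.0000 raw=[13.5000 9.0000 18.0000]
After op 3 tick(6): ref=15.0000 raw=[22.5000 15.6000 30.0000]
After op 4 sync(0): ref=15.0000 raw=[15.0000 15.6000 30.0000]
Wrap final raw readings (mod 100): 15.0000 mod 100 = 15.0000; 15.6000 mod 100 = 15.6000; 30.0000 mod 100 = 30.0000

Answer: 15.0000 15.6000 30.0000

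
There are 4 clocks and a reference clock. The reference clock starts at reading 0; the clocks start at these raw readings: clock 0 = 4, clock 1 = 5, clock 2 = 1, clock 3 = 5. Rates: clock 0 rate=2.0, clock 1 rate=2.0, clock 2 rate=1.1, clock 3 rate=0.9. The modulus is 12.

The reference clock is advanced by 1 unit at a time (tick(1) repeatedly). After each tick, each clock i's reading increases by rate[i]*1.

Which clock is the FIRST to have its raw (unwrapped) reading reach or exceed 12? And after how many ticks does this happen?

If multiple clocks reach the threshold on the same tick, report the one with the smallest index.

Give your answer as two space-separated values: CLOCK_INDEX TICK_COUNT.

Answer: 0 4

Derivation:
clock 0: start=4, rate=2.0, needs 12-4 = 8; ticks = ceil(8/2.0) = ceil(4.0000) = 4; reading at tick 4 = 4 + 2.0*4 = 12.0000
clock 1: start=5, rate=2.0, needs 12-5 = 7; ticks = ceil(7/2.0) = ceil(3.5000) = 4; reading at tick 4 = 5 + 2.0*4 = 13.0000
clock 2: start=1, rate=1.1, needs 12-1 = 11; ticks = ceil(11/1.1) = ceil(10.0000) = 10; reading at tick 10 = 1 + 1.1*10 = 12.0000
clock 3: start=5, rate=0.9, needs 12-5 = 7; ticks = ceil(7/0.9) = ceil(7.7778) = 8; reading at tick 8 = 5 + 0.9*8 = 12.2000
Minimum tick count = 4; winners = [0, 1]; smallest index = 0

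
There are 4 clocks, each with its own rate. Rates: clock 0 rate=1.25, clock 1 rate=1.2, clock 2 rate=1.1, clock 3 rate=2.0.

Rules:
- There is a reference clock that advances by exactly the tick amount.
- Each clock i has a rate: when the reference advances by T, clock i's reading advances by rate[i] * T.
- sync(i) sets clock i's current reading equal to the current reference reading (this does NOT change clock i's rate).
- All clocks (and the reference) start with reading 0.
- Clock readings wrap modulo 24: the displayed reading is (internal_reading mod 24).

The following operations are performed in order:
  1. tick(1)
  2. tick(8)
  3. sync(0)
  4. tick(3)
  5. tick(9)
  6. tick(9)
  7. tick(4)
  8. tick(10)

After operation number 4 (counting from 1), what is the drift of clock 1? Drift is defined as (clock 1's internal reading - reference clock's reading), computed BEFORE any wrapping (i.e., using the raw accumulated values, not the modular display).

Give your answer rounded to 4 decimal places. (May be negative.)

Answer: 2.4000

Derivation:
After op 1 tick(1): ref=1.0000 raw=[1.2500 1.2000 1.1000 2.0000]
After op 2 tick(8): ref=9.0000 raw=[11.2500 10.8000 9.9000 18.0000]
After op 3 sync(0): ref=9.0000 raw=[9.0000 10.8000 9.9000 18.0000]
After op 4 tick(3): ref=12.0000 raw=[12.7500 14.4000 13.2000 24.0000]
Drift of clock 1 after op 4: 14.4000 - 12.0000 = 2.4000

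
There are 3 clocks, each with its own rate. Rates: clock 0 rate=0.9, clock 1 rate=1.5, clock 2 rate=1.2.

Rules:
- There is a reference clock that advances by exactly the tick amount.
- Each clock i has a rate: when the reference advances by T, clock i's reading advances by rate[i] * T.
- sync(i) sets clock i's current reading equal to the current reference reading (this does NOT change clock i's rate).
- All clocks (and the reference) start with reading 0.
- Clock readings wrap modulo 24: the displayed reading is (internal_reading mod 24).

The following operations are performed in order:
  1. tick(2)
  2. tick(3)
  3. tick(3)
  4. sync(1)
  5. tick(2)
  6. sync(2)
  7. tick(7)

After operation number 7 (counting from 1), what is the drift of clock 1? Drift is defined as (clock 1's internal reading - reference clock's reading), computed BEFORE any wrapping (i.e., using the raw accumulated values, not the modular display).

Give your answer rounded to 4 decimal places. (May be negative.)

After op 1 tick(2): ref=2.0000 raw=[1.8000 3.0000 2.4000]
After op 2 tick(3): ref=5.0000 raw=[4.5000 7.5000 6.0000]
After op 3 tick(3): ref=8.0000 raw=[7.2000 12.0000 9.6000]
After op 4 sync(1): ref=8.0000 raw=[7.2000 8.0000 9.6000]
After op 5 tick(2): ref=10.0000 raw=[9.0000 11.0000 12.0000]
After op 6 sync(2): ref=10.0000 raw=[9.0000 11.0000 10.0000]
After op 7 tick(7): ref=17.0000 raw=[15.3000 21.5000 18.4000]
Drift of clock 1 after op 7: 21.5000 - 17.0000 = 4.5000

Answer: 4.5000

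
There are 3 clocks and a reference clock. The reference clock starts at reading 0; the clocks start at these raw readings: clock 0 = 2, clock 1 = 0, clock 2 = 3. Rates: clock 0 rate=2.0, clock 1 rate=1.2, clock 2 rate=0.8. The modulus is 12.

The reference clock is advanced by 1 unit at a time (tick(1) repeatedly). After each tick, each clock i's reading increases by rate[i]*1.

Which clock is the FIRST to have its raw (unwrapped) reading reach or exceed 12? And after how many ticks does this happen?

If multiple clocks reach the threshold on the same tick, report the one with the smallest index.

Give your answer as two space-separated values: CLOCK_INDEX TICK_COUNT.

clock 0: start=2, rate=2.0, needs 12-2 = 10; ticks = ceil(10/2.0) = ceil(5.0000) = 5; reading at tick 5 = 2 + 2.0*5 = 12.0000
clock 1: start=0, rate=1.2, needs 12-0 = 12; ticks = ceil(12/1.2) = ceil(10.0000) = 10; reading at tick 10 = 0 + 1.2*10 = 12.0000
clock 2: start=3, rate=0.8, needs 12-3 = 9; ticks = ceil(9/0.8) = ceil(11.2500) = 12; reading at tick 12 = 3 + 0.8*12 = 12.6000
Minimum tick count = 5; winners = [0]; smallest index = 0

Answer: 0 5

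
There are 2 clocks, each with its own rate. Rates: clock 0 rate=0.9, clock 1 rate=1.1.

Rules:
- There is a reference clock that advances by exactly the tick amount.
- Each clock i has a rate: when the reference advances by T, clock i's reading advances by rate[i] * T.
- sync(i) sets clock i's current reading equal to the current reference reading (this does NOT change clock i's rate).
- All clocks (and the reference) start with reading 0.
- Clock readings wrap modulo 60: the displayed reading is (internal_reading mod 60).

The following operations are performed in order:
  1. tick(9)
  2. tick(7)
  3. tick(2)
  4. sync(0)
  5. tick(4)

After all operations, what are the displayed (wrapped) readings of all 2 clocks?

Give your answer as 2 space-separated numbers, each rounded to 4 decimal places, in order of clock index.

Answer: 21.6000 24.2000

Derivation:
After op 1 tick(9): ref=9.0000 raw=[8.1000 9.9000]
After op 2 tick(7): ref=16.0000 raw=[14.4000 17.6000]
After op 3 tick(2): ref=18.0000 raw=[16.2000 19.8000]
After op 4 sync(0): ref=18.0000 raw=[18.0000 19.8000]
After op 5 tick(4): ref=22.0000 raw=[21.6000 24.2000]
Wrap final raw readings (mod 60): 21.6000 mod 60 = 21.6000; 24.2000 mod 60 = 24.2000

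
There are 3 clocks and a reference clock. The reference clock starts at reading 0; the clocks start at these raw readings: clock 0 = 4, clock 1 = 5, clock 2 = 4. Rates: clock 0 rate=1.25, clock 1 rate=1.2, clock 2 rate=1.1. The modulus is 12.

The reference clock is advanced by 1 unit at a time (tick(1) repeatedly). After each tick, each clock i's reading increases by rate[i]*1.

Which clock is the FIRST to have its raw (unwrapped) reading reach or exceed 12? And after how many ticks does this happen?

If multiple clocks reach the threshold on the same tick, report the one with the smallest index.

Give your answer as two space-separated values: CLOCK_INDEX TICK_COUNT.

Answer: 1 6

Derivation:
clock 0: start=4, rate=1.25, needs 12-4 = 8; ticks = ceil(8/1.25) = ceil(6.4000) = 7; reading at tick 7 = 4 + 1.25*7 = 12.7500
clock 1: start=5, rate=1.2, needs 12-5 = 7; ticks = ceil(7/1.2) = ceil(5.8333) = 6; reading at tick 6 = 5 + 1.2*6 = 12.2000
clock 2: start=4, rate=1.1, needs 12-4 = 8; ticks = ceil(8/1.1) = ceil(7.2727) = 8; reading at tick 8 = 4 + 1.1*8 = 12.8000
Minimum tick count = 6; winners = [1]; smallest index = 1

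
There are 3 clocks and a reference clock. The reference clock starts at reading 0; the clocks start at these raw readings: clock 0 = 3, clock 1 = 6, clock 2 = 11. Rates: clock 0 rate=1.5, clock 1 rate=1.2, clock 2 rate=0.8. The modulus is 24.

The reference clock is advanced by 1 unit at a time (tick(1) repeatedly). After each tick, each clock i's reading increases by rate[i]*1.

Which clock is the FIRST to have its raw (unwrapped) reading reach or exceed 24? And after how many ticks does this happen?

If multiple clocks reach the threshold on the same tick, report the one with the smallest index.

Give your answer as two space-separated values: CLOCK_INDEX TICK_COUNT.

clock 0: start=3, rate=1.5, needs 24-3 = 21; ticks = ceil(21/1.5) = ceil(14.0000) = 14; reading at tick 14 = 3 + 1.5*14 = 24.0000
clock 1: start=6, rate=1.2, needs 24-6 = 18; ticks = ceil(18/1.2) = ceil(15.0000) = 15; reading at tick 15 = 6 + 1.2*15 = 24.0000
clock 2: start=11, rate=0.8, needs 24-11 = 13; ticks = ceil(13/0.8) = ceil(16.2500) = 17; reading at tick 17 = 11 + 0.8*17 = 24.6000
Minimum tick count = 14; winners = [0]; smallest index = 0

Answer: 0 14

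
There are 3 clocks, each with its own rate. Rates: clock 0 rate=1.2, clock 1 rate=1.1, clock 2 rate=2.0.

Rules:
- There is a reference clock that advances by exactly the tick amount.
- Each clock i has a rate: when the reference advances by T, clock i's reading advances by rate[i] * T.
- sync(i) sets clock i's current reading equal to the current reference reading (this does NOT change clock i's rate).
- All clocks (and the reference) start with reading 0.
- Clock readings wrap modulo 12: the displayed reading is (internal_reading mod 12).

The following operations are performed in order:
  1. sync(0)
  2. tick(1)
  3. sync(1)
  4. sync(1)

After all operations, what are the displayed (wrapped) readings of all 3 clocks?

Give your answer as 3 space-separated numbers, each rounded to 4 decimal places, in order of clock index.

Answer: 1.2000 1.0000 2.0000

Derivation:
After op 1 sync(0): ref=0.0000 raw=[0.0000 0.0000 0.0000]
After op 2 tick(1): ref=1.0000 raw=[1.2000 1.1000 2.0000]
After op 3 sync(1): ref=1.0000 raw=[1.2000 1.0000 2.0000]
After op 4 sync(1): ref=1.0000 raw=[1.2000 1.0000 2.0000]
Wrap final raw readings (mod 12): 1.2000 mod 12 = 1.2000; 1.0000 mod 12 = 1.0000; 2.0000 mod 12 = 2.0000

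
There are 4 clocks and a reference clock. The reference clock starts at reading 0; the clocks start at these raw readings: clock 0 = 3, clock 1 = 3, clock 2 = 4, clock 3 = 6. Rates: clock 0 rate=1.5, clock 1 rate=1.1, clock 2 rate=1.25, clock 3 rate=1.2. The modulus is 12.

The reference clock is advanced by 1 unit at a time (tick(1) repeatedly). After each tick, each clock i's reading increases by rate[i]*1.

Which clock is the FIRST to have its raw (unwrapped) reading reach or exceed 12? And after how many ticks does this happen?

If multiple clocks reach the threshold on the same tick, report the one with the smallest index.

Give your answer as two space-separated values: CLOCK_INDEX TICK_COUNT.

Answer: 3 5

Derivation:
clock 0: start=3, rate=1.5, needs 12-3 = 9; ticks = ceil(9/1.5) = ceil(6.0000) = 6; reading at tick 6 = 3 + 1.5*6 = 12.0000
clock 1: start=3, rate=1.1, needs 12-3 = 9; ticks = ceil(9/1.1) = ceil(8.1818) = 9; reading at tick 9 = 3 + 1.1*9 = 12.9000
clock 2: start=4, rate=1.25, needs 12-4 = 8; ticks = ceil(8/1.25) = ceil(6.4000) = 7; reading at tick 7 = 4 + 1.25*7 = 12.7500
clock 3: start=6, rate=1.2, needs 12-6 = 6; ticks = ceil(6/1.2) = ceil(5.0000) = 5; reading at tick 5 = 6 + 1.2*5 = 12.0000
Minimum tick count = 5; winners = [3]; smallest index = 3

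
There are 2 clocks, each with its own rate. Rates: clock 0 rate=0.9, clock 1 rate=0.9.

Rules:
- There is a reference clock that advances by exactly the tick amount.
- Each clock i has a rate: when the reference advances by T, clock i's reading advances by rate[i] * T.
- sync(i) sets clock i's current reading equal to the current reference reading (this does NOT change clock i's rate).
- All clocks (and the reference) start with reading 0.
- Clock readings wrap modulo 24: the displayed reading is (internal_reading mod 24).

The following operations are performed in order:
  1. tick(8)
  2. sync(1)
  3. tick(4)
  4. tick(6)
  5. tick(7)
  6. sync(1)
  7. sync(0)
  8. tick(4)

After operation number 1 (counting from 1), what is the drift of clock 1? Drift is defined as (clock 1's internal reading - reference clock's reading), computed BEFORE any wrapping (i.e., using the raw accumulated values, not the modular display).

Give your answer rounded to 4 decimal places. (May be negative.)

Answer: -0.8000

Derivation:
After op 1 tick(8): ref=8.0000 raw=[7.2000 7.2000]
Drift of clock 1 after op 1: 7.2000 - 8.0000 = -0.8000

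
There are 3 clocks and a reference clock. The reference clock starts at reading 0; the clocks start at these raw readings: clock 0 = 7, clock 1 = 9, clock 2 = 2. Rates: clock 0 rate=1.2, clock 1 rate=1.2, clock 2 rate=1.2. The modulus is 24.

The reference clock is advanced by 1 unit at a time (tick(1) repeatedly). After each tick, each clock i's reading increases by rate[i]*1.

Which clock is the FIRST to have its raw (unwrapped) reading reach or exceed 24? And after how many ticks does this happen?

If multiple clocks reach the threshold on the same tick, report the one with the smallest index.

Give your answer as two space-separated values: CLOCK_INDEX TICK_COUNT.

Answer: 1 13

Derivation:
clock 0: start=7, rate=1.2, needs 24-7 = 17; ticks = ceil(17/1.2) = ceil(14.1667) = 15; reading at tick 15 = 7 + 1.2*15 = 25.0000
clock 1: start=9, rate=1.2, needs 24-9 = 15; ticks = ceil(15/1.2) = ceil(12.5000) = 13; reading at tick 13 = 9 + 1.2*13 = 24.6000
clock 2: start=2, rate=1.2, needs 24-2 = 22; ticks = ceil(22/1.2) = ceil(18.3333) = 19; reading at tick 19 = 2 + 1.2*19 = 24.8000
Minimum tick count = 13; winners = [1]; smallest index = 1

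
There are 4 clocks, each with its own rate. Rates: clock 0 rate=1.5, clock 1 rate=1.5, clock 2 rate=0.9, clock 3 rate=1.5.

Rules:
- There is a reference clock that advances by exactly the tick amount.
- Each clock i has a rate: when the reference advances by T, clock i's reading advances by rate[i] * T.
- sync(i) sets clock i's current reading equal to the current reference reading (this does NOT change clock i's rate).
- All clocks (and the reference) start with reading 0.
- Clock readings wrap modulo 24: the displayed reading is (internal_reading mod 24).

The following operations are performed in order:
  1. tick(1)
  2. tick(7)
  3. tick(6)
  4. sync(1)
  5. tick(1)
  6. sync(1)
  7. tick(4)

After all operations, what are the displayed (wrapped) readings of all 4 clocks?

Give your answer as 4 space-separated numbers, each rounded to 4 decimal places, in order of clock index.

After op 1 tick(1): ref=1.0000 raw=[1.5000 1.5000 0.9000 1.5000]
After op 2 tick(7): ref=8.0000 raw=[12.0000 12.0000 7.2000 12.0000]
After op 3 tick(6): ref=14.0000 raw=[21.0000 21.0000 12.6000 21.0000]
After op 4 sync(1): ref=14.0000 raw=[21.0000 14.0000 12.6000 21.0000]
After op 5 tick(1): ref=15.0000 raw=[22.5000 15.5000 13.5000 22.5000]
After op 6 sync(1): ref=15.0000 raw=[22.5000 15.0000 13.5000 22.5000]
After op 7 tick(4): ref=19.0000 raw=[28.5000 21.0000 17.1000 28.5000]
Wrap final raw readings (mod 24): 28.5000 mod 24 = 4.5000; 21.0000 mod 24 = 21.0000; 17.1000 mod 24 = 17.1000; 28.5000 mod 24 = 4.5000

Answer: 4.5000 21.0000 17.1000 4.5000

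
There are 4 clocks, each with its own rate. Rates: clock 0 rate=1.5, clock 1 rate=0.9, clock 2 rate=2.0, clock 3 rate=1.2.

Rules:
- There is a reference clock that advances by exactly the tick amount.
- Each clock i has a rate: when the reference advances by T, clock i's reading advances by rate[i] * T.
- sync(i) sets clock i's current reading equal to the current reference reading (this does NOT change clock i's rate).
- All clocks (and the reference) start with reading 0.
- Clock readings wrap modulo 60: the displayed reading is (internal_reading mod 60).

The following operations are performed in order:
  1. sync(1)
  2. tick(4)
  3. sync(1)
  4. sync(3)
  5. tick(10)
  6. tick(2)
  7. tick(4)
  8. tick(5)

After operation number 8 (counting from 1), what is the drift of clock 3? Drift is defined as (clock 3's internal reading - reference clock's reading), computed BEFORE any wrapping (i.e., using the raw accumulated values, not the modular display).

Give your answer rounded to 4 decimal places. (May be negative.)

Answer: 4.2000

Derivation:
After op 1 sync(1): ref=0.0000 raw=[0.0000 0.0000 0.0000 0.0000]
After op 2 tick(4): ref=4.0000 raw=[6.0000 3.6000 8.0000 4.8000]
After op 3 sync(1): ref=4.0000 raw=[6.0000 4.0000 8.0000 4.8000]
After op 4 sync(3): ref=4.0000 raw=[6.0000 4.0000 8.0000 4.0000]
After op 5 tick(10): ref=14.0000 raw=[21.0000 13.0000 28.0000 16.0000]
After op 6 tick(2): ref=16.0000 raw=[24.0000 14.8000 32.0000 18.4000]
After op 7 tick(4): ref=20.0000 raw=[30.0000 18.4000 40.0000 23.2000]
After op 8 tick(5): ref=25.0000 raw=[37.5000 22.9000 50.0000 29.2000]
Drift of clock 3 after op 8: 29.2000 - 25.0000 = 4.2000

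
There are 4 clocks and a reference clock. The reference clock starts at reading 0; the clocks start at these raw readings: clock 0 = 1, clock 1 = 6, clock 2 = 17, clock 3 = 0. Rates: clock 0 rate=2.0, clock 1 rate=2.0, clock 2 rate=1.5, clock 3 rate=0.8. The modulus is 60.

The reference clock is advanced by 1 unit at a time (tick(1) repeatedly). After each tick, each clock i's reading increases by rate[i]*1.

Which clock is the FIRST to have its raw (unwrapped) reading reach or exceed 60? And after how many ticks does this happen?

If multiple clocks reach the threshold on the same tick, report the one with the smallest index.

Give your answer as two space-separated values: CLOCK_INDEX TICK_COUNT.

clock 0: start=1, rate=2.0, needs 60-1 = 59; ticks = ceil(59/2.0) = ceil(29.5000) = 30; reading at tick 30 = 1 + 2.0*30 = 61.0000
clock 1: start=6, rate=2.0, needs 60-6 = 54; ticks = ceil(54/2.0) = ceil(27.0000) = 27; reading at tick 27 = 6 + 2.0*27 = 60.0000
clock 2: start=17, rate=1.5, needs 60-17 = 43; ticks = ceil(43/1.5) = ceil(28.6667) = 29; reading at tick 29 = 17 + 1.5*29 = 60.5000
clock 3: start=0, rate=0.8, needs 60-0 = 60; ticks = ceil(60/0.8) = ceil(75.0000) = 75; reading at tick 75 = 0 + 0.8*75 = 60.0000
Minimum tick count = 27; winners = [1]; smallest index = 1

Answer: 1 27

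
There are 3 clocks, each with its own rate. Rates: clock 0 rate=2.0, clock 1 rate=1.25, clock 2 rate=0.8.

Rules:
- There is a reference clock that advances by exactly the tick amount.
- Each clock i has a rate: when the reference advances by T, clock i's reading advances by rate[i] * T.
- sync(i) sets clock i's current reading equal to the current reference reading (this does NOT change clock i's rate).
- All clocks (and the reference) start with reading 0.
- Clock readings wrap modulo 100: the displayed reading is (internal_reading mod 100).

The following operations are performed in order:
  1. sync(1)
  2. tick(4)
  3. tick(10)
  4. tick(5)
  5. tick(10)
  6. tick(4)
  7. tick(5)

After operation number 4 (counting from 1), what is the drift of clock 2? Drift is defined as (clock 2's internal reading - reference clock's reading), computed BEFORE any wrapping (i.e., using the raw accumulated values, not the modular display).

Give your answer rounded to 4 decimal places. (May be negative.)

Answer: -3.8000

Derivation:
After op 1 sync(1): ref=0.0000 raw=[0.0000 0.0000 0.0000]
After op 2 tick(4): ref=4.0000 raw=[8.0000 5.0000 3.2000]
After op 3 tick(10): ref=14.0000 raw=[28.0000 17.5000 11.2000]
After op 4 tick(5): ref=19.0000 raw=[38.0000 23.7500 15.2000]
Drift of clock 2 after op 4: 15.2000 - 19.0000 = -3.8000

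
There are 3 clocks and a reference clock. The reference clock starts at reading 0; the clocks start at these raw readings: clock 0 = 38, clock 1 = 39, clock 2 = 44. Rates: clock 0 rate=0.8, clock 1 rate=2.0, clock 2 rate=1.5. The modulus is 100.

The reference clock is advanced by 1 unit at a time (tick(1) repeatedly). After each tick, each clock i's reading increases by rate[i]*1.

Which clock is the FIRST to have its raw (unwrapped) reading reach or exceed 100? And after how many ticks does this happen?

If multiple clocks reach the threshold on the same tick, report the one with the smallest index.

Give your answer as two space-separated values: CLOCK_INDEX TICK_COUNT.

Answer: 1 31

Derivation:
clock 0: start=38, rate=0.8, needs 100-38 = 62; ticks = ceil(62/0.8) = ceil(77.5000) = 78; reading at tick 78 = 38 + 0.8*78 = 100.4000
clock 1: start=39, rate=2.0, needs 100-39 = 61; ticks = ceil(61/2.0) = ceil(30.5000) = 31; reading at tick 31 = 39 + 2.0*31 = 101.0000
clock 2: start=44, rate=1.5, needs 100-44 = 56; ticks = ceil(56/1.5) = ceil(37.3333) = 38; reading at tick 38 = 44 + 1.5*38 = 101.0000
Minimum tick count = 31; winners = [1]; smallest index = 1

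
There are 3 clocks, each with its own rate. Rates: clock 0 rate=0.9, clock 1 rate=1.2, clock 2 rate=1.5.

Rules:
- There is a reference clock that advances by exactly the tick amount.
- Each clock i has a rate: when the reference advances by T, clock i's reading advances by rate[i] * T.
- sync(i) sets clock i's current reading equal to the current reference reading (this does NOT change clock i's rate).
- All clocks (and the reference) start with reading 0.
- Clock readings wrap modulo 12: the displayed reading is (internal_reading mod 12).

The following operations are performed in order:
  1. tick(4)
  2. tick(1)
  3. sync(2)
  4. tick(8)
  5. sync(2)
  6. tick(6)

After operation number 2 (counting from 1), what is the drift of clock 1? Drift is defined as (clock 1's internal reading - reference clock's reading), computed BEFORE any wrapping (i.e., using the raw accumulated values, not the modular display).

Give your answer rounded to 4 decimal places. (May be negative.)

After op 1 tick(4): ref=4.0000 raw=[3.6000 4.8000 6.0000]
After op 2 tick(1): ref=5.0000 raw=[4.5000 6.0000 7.5000]
Drift of clock 1 after op 2: 6.0000 - 5.0000 = 1.0000

Answer: 1.0000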